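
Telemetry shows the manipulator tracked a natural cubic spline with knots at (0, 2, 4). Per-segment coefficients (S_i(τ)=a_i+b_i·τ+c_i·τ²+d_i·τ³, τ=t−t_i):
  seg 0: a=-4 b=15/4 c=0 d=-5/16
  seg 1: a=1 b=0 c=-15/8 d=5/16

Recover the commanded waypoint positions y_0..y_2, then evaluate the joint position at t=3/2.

y_0=-4 y_1=1 y_2=-4
S(3/2) = 73/128

y_0 = S_0(0) = a_0 = -4
y_1 = S_1(0) = a_1 = 1
y_2 = S_1(2) = -4
t_q=3/2 is in segment 0 (τ=3/2); S_0(τ)=73/128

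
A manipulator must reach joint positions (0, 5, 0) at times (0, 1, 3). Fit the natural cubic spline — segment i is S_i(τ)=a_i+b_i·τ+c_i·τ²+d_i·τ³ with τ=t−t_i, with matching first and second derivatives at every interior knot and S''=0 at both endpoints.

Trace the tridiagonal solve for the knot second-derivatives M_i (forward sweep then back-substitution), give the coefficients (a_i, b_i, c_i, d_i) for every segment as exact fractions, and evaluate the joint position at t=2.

  seg 0: a=0 b=25/4 c=0 d=-5/4
  seg 1: a=5 b=5/2 c=-15/4 d=5/8
S(2) = 35/8

Δ: Δ0=5, Δ1=-5/2
row 1: diag=6, rhs=-45; c'=1/3, d'=-15/2
back: M1=-15/2
M: M0=0, M1=-15/2, M2=0
seg 0: a=0, c=M0/2=0, d=(M1−M0)/(6·1)=-5/4, b=Δ0−h0·(2M0+M1)/6=25/4
seg 1: a=5, c=M1/2=-15/4, d=(M2−M1)/(6·2)=5/8, b=Δ1−h1·(2M1+M2)/6=5/2
t_q=2 → seg 1, τ=1; S=5+5/2·τ+-15/4·τ²+5/8·τ³=35/8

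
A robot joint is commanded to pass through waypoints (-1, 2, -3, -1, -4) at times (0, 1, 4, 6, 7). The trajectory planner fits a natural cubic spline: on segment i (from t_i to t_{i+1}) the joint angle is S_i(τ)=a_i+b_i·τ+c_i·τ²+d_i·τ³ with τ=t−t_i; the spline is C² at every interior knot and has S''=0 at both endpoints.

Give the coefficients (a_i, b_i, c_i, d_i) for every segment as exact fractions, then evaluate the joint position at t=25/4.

  seg 0: a=-1 b=2273/591 c=0 d=-500/591
  seg 1: a=2 b=773/591 c=-500/197 d=914/1773
  seg 2: a=-3 b=-1/591 c=414/197 d=-473/591
  seg 3: a=-1 b=-709/591 c=-532/197 d=532/591
S(25/4) = -4585/3152

Δ: Δ0=3, Δ1=-5/3, Δ2=1, Δ3=-3
row 1: diag=8, rhs=-28; c'=3/8, d'=-7/2
row 2: denom=10−3·3/8=71/8; d'=(16−3·-7/2)/(71/8)=212/71
row 3: denom=6−2·16/71=394/71; d'=(-24−2·212/71)/(394/71)=-1064/197
back: M3=-1064/197
back: M2=212/71−16/71·-1064/197=828/197
back: M1=-7/2−3/8·828/197=-1000/197
M: M0=0, M1=-1000/197, M2=828/197, M3=-1064/197, M4=0
seg 0: a=-1, c=M0/2=0, d=(M1−M0)/(6·1)=-500/591, b=Δ0−h0·(2M0+M1)/6=2273/591
seg 1: a=2, c=M1/2=-500/197, d=(M2−M1)/(6·3)=914/1773, b=Δ1−h1·(2M1+M2)/6=773/591
seg 2: a=-3, c=M2/2=414/197, d=(M3−M2)/(6·2)=-473/591, b=Δ2−h2·(2M2+M3)/6=-1/591
seg 3: a=-1, c=M3/2=-532/197, d=(M4−M3)/(6·1)=532/591, b=Δ3−h3·(2M3+M4)/6=-709/591
t_q=25/4 → seg 3, τ=1/4; S=-1+-709/591·τ+-532/197·τ²+532/591·τ³=-4585/3152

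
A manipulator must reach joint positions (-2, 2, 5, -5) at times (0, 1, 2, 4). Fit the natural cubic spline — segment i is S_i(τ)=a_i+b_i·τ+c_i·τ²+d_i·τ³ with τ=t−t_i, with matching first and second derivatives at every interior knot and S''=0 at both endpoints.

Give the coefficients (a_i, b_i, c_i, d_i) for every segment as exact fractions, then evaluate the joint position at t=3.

Δ: Δ0=4, Δ1=3, Δ2=-5
row 1: diag=4, rhs=-6; c'=1/4, d'=-3/2
row 2: denom=6−1·1/4=23/4; d'=(-48−1·-3/2)/(23/4)=-186/23
back: M2=-186/23
back: M1=-3/2−1/4·-186/23=12/23
M: M0=0, M1=12/23, M2=-186/23, M3=0
seg 0: a=-2, c=M0/2=0, d=(M1−M0)/(6·1)=2/23, b=Δ0−h0·(2M0+M1)/6=90/23
seg 1: a=2, c=M1/2=6/23, d=(M2−M1)/(6·1)=-33/23, b=Δ1−h1·(2M1+M2)/6=96/23
seg 2: a=5, c=M2/2=-93/23, d=(M3−M2)/(6·2)=31/46, b=Δ2−h2·(2M2+M3)/6=9/23
t_q=3 → seg 2, τ=1; S=5+9/23·τ+-93/23·τ²+31/46·τ³=93/46

  seg 0: a=-2 b=90/23 c=0 d=2/23
  seg 1: a=2 b=96/23 c=6/23 d=-33/23
  seg 2: a=5 b=9/23 c=-93/23 d=31/46
S(3) = 93/46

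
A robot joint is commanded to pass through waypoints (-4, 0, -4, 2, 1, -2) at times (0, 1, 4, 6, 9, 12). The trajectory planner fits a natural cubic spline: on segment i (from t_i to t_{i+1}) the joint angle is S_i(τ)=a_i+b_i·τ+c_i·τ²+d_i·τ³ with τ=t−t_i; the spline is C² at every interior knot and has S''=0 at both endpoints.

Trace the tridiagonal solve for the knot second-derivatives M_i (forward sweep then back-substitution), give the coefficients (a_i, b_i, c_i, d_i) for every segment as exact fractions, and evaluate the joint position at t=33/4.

Δ: Δ0=4, Δ1=-4/3, Δ2=3, Δ3=-1/3, Δ4=-1
row 1: diag=8, rhs=-32; c'=3/8, d'=-4
row 2: denom=10−3·3/8=71/8; d'=(26−3·-4)/(71/8)=304/71
row 3: denom=10−2·16/71=678/71; d'=(-20−2·304/71)/(678/71)=-338/113
row 4: denom=12−3·71/226=2499/226; d'=(-4−3·-338/113)/(2499/226)=1124/2499
back: M4=1124/2499
back: M3=-338/113−71/226·1124/2499=-7828/2499
back: M2=304/71−16/71·-7828/2499=12464/2499
back: M1=-4−3/8·12464/2499=-4890/833
M: M0=0, M1=-4890/833, M2=12464/2499, M3=-7828/2499, M4=1124/2499, M5=0
seg 0: a=-4, c=M0/2=0, d=(M1−M0)/(6·1)=-815/833, b=Δ0−h0·(2M0+M1)/6=4147/833
seg 1: a=0, c=M1/2=-2445/833, d=(M2−M1)/(6·3)=13567/22491, b=Δ1−h1·(2M1+M2)/6=1702/833
seg 2: a=-4, c=M2/2=6232/2499, d=(M3−M2)/(6·2)=-1691/2499, b=Δ2−h2·(2M2+M3)/6=599/833
seg 3: a=2, c=M3/2=-3914/2499, d=(M4−M3)/(6·3)=1492/7497, b=Δ3−h3·(2M3+M4)/6=919/357
seg 4: a=1, c=M4/2=562/2499, d=(M5−M4)/(6·3)=-562/22491, b=Δ4−h4·(2M4+M5)/6=-3623/2499
t_q=33/4 → seg 3, τ=9/4; S=2+919/357·τ+-3914/2499·τ²+1492/7497·τ³=28387/13328

  seg 0: a=-4 b=4147/833 c=0 d=-815/833
  seg 1: a=0 b=1702/833 c=-2445/833 d=13567/22491
  seg 2: a=-4 b=599/833 c=6232/2499 d=-1691/2499
  seg 3: a=2 b=919/357 c=-3914/2499 d=1492/7497
  seg 4: a=1 b=-3623/2499 c=562/2499 d=-562/22491
S(33/4) = 28387/13328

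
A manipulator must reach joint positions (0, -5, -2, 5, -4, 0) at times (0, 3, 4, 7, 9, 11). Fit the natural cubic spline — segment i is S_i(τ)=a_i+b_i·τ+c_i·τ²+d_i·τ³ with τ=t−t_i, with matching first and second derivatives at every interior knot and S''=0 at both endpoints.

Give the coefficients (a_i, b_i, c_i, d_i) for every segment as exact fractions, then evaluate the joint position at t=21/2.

  seg 0: a=0 b=-521/156 c=0 d=29/156
  seg 1: a=-5 b=131/78 c=87/52 d=-55/156
  seg 2: a=-2 b=619/156 c=8/13 d=-181/468
  seg 3: a=5 b=-217/78 c=-149/52 d=313/312
  seg 4: a=-4 b=-86/39 c=41/13 d=-41/78
S(21/2) = -413/208

Δ: Δ0=-5/3, Δ1=3, Δ2=7/3, Δ3=-9/2, Δ4=2
row 1: diag=8, rhs=28; c'=1/8, d'=7/2
row 2: denom=8−1·1/8=63/8; d'=(-4−1·7/2)/(63/8)=-20/21
row 3: denom=10−3·8/21=62/7; d'=(-41−3·-20/21)/(62/7)=-267/62
row 4: denom=8−2·7/31=234/31; d'=(39−2·-267/62)/(234/31)=82/13
back: M4=82/13
back: M3=-267/62−7/31·82/13=-149/26
back: M2=-20/21−8/21·-149/26=16/13
back: M1=7/2−1/8·16/13=87/26
M: M0=0, M1=87/26, M2=16/13, M3=-149/26, M4=82/13, M5=0
seg 0: a=0, c=M0/2=0, d=(M1−M0)/(6·3)=29/156, b=Δ0−h0·(2M0+M1)/6=-521/156
seg 1: a=-5, c=M1/2=87/52, d=(M2−M1)/(6·1)=-55/156, b=Δ1−h1·(2M1+M2)/6=131/78
seg 2: a=-2, c=M2/2=8/13, d=(M3−M2)/(6·3)=-181/468, b=Δ2−h2·(2M2+M3)/6=619/156
seg 3: a=5, c=M3/2=-149/52, d=(M4−M3)/(6·2)=313/312, b=Δ3−h3·(2M3+M4)/6=-217/78
seg 4: a=-4, c=M4/2=41/13, d=(M5−M4)/(6·2)=-41/78, b=Δ4−h4·(2M4+M5)/6=-86/39
t_q=21/2 → seg 4, τ=3/2; S=-4+-86/39·τ+41/13·τ²+-41/78·τ³=-413/208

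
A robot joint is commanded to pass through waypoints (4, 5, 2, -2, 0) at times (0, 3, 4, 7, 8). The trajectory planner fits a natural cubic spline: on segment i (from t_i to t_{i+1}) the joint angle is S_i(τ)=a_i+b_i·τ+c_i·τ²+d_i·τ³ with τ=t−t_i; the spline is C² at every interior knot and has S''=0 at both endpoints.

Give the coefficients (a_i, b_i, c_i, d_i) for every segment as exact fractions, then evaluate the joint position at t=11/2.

  seg 0: a=4 b=44/27 c=0 d=-35/243
  seg 1: a=5 b=-61/27 c=-35/27 d=5/9
  seg 2: a=2 b=-86/27 c=10/27 d=20/243
  seg 3: a=-2 b=34/27 c=10/9 d=-10/27
S(11/2) = -5/3

Δ: Δ0=1/3, Δ1=-3, Δ2=-4/3, Δ3=2
row 1: diag=8, rhs=-20; c'=1/8, d'=-5/2
row 2: denom=8−1·1/8=63/8; d'=(10−1·-5/2)/(63/8)=100/63
row 3: denom=8−3·8/21=48/7; d'=(20−3·100/63)/(48/7)=20/9
back: M3=20/9
back: M2=100/63−8/21·20/9=20/27
back: M1=-5/2−1/8·20/27=-70/27
M: M0=0, M1=-70/27, M2=20/27, M3=20/9, M4=0
seg 0: a=4, c=M0/2=0, d=(M1−M0)/(6·3)=-35/243, b=Δ0−h0·(2M0+M1)/6=44/27
seg 1: a=5, c=M1/2=-35/27, d=(M2−M1)/(6·1)=5/9, b=Δ1−h1·(2M1+M2)/6=-61/27
seg 2: a=2, c=M2/2=10/27, d=(M3−M2)/(6·3)=20/243, b=Δ2−h2·(2M2+M3)/6=-86/27
seg 3: a=-2, c=M3/2=10/9, d=(M4−M3)/(6·1)=-10/27, b=Δ3−h3·(2M3+M4)/6=34/27
t_q=11/2 → seg 2, τ=3/2; S=2+-86/27·τ+10/27·τ²+20/243·τ³=-5/3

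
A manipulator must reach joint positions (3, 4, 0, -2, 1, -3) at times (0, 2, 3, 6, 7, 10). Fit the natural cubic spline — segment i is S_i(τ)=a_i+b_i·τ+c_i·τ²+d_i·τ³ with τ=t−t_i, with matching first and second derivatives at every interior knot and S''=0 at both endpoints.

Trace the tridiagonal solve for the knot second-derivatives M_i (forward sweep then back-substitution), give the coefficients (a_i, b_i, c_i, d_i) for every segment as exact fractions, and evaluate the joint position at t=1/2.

Δ: Δ0=1/2, Δ1=-4, Δ2=-2/3, Δ3=3, Δ4=-4/3
row 1: diag=6, rhs=-27; c'=1/6, d'=-9/2
row 2: denom=8−1·1/6=47/6; d'=(20−1·-9/2)/(47/6)=147/47
row 3: denom=8−3·18/47=322/47; d'=(22−3·147/47)/(322/47)=593/322
row 4: denom=8−1·47/322=2529/322; d'=(-26−1·593/322)/(2529/322)=-8965/2529
back: M4=-8965/2529
back: M3=593/322−47/322·-8965/2529=5966/2529
back: M2=147/47−18/47·5966/2529=625/281
back: M1=-9/2−1/6·625/281=-4106/843
M: M0=0, M1=-4106/843, M2=625/281, M3=5966/2529, M4=-8965/2529, M5=0
seg 0: a=3, c=M0/2=0, d=(M1−M0)/(6·2)=-2053/5058, b=Δ0−h0·(2M0+M1)/6=10741/5058
seg 1: a=4, c=M1/2=-2053/843, d=(M2−M1)/(6·1)=5981/5058, b=Δ1−h1·(2M1+M2)/6=-13895/5058
seg 2: a=0, c=M2/2=625/562, d=(M3−M2)/(6·3)=341/45522, b=Δ2−h2·(2M2+M3)/6=-10294/2529
seg 3: a=-2, c=M3/2=2983/2529, d=(M4−M3)/(6·1)=-553/562, b=Δ3−h3·(2M3+M4)/6=14185/5058
seg 4: a=1, c=M4/2=-8965/5058, d=(M5−M4)/(6·3)=8965/45522, b=Δ4−h4·(2M4+M5)/6=5593/2529
t_q=1/2 → seg 0, τ=1/2; S=3+10741/5058·τ+0·τ²+-2053/5058·τ³=54101/13488

  seg 0: a=3 b=10741/5058 c=0 d=-2053/5058
  seg 1: a=4 b=-13895/5058 c=-2053/843 d=5981/5058
  seg 2: a=0 b=-10294/2529 c=625/562 d=341/45522
  seg 3: a=-2 b=14185/5058 c=2983/2529 d=-553/562
  seg 4: a=1 b=5593/2529 c=-8965/5058 d=8965/45522
S(1/2) = 54101/13488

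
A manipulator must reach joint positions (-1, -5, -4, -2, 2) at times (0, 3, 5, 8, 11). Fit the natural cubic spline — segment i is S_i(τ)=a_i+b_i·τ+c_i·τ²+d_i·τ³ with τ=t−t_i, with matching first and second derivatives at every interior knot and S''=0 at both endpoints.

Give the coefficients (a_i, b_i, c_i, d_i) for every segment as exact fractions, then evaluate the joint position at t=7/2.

  seg 0: a=-1 b=-1351/708 c=0 d=407/6372
  seg 1: a=-5 b=-65/354 c=407/708 d=-55/472
  seg 2: a=-4 b=127/177 c=-22/177 d=19/531
  seg 3: a=-2 b=166/177 c=35/177 d=-35/1593
S(7/2) = -18739/3776

Δ: Δ0=-4/3, Δ1=1/2, Δ2=2/3, Δ3=4/3
row 1: diag=10, rhs=11; c'=1/5, d'=11/10
row 2: denom=10−2·1/5=48/5; d'=(1−2·11/10)/(48/5)=-1/8
row 3: denom=12−3·5/16=177/16; d'=(4−3·-1/8)/(177/16)=70/177
back: M3=70/177
back: M2=-1/8−5/16·70/177=-44/177
back: M1=11/10−1/5·-44/177=407/354
M: M0=0, M1=407/354, M2=-44/177, M3=70/177, M4=0
seg 0: a=-1, c=M0/2=0, d=(M1−M0)/(6·3)=407/6372, b=Δ0−h0·(2M0+M1)/6=-1351/708
seg 1: a=-5, c=M1/2=407/708, d=(M2−M1)/(6·2)=-55/472, b=Δ1−h1·(2M1+M2)/6=-65/354
seg 2: a=-4, c=M2/2=-22/177, d=(M3−M2)/(6·3)=19/531, b=Δ2−h2·(2M2+M3)/6=127/177
seg 3: a=-2, c=M3/2=35/177, d=(M4−M3)/(6·3)=-35/1593, b=Δ3−h3·(2M3+M4)/6=166/177
t_q=7/2 → seg 1, τ=1/2; S=-5+-65/354·τ+407/708·τ²+-55/472·τ³=-18739/3776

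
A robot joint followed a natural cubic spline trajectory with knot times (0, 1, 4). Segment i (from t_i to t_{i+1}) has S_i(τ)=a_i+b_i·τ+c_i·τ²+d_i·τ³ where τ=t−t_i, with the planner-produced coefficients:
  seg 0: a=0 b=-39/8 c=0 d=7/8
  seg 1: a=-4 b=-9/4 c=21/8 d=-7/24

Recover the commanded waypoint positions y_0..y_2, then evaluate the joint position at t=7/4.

y_0=0 y_1=-4 y_2=5
S(7/4) = -2219/512

y_0 = S_0(0) = a_0 = 0
y_1 = S_1(0) = a_1 = -4
y_2 = S_1(3) = 5
t_q=7/4 is in segment 1 (τ=3/4); S_1(τ)=-2219/512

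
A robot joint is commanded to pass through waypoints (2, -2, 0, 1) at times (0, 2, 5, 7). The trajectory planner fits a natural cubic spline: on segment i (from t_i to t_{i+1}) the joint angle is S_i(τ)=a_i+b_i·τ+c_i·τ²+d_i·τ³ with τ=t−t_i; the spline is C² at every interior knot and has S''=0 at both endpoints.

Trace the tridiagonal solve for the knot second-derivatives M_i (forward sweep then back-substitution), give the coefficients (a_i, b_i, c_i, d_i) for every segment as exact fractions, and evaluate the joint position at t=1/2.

  seg 0: a=2 b=-709/273 c=0 d=163/1092
  seg 1: a=-2 b=-220/273 c=163/182 d=-17/126
  seg 2: a=0 b=505/546 c=-29/91 d=29/546
S(1/2) = 2097/2912

Δ: Δ0=-2, Δ1=2/3, Δ2=1/2
row 1: diag=10, rhs=16; c'=3/10, d'=8/5
row 2: denom=10−3·3/10=91/10; d'=(-1−3·8/5)/(91/10)=-58/91
back: M2=-58/91
back: M1=8/5−3/10·-58/91=163/91
M: M0=0, M1=163/91, M2=-58/91, M3=0
seg 0: a=2, c=M0/2=0, d=(M1−M0)/(6·2)=163/1092, b=Δ0−h0·(2M0+M1)/6=-709/273
seg 1: a=-2, c=M1/2=163/182, d=(M2−M1)/(6·3)=-17/126, b=Δ1−h1·(2M1+M2)/6=-220/273
seg 2: a=0, c=M2/2=-29/91, d=(M3−M2)/(6·2)=29/546, b=Δ2−h2·(2M2+M3)/6=505/546
t_q=1/2 → seg 0, τ=1/2; S=2+-709/273·τ+0·τ²+163/1092·τ³=2097/2912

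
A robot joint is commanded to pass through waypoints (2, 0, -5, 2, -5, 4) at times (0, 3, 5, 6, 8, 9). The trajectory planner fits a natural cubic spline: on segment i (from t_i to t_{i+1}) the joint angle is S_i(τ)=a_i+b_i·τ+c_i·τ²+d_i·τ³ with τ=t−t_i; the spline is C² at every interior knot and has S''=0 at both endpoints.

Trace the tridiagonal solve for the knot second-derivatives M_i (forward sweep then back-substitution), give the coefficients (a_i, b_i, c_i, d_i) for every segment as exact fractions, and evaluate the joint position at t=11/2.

Δ: Δ0=-2/3, Δ1=-5/2, Δ2=7, Δ3=-7/2, Δ4=9
row 1: diag=10, rhs=-11; c'=1/5, d'=-11/10
row 2: denom=6−2·1/5=28/5; d'=(57−2·-11/10)/(28/5)=74/7
row 3: denom=6−1·5/28=163/28; d'=(-63−1·74/7)/(163/28)=-2060/163
row 4: denom=6−2·56/163=866/163; d'=(75−2·-2060/163)/(866/163)=16345/866
back: M4=16345/866
back: M3=-2060/163−56/163·16345/866=-8280/433
back: M2=74/7−5/28·-8280/433=6056/433
back: M1=-11/10−1/5·6056/433=-3375/866
M: M0=0, M1=-3375/866, M2=6056/433, M3=-8280/433, M4=16345/866, M5=0
seg 0: a=2, c=M0/2=0, d=(M1−M0)/(6·3)=-375/1732, b=Δ0−h0·(2M0+M1)/6=6661/5196
seg 1: a=0, c=M1/2=-3375/1732, d=(M2−M1)/(6·2)=15487/10392, b=Δ1−h1·(2M1+M2)/6=-11857/2598
seg 2: a=-5, c=M2/2=3028/433, d=(M3−M2)/(6·1)=-7168/1299, b=Δ2−h2·(2M2+M3)/6=7177/1299
seg 3: a=2, c=M3/2=-4140/433, d=(M4−M3)/(6·2)=32905/10392, b=Δ3−h3·(2M3+M4)/6=3841/1299
seg 4: a=-5, c=M4/2=16345/1732, d=(M5−M4)/(6·1)=-16345/5196, b=Δ4−h4·(2M4+M5)/6=7037/2598
t_q=11/2 → seg 2, τ=1/2; S=-5+7177/1299·τ+3028/433·τ²+-7168/1299·τ³=-1021/866

  seg 0: a=2 b=6661/5196 c=0 d=-375/1732
  seg 1: a=0 b=-11857/2598 c=-3375/1732 d=15487/10392
  seg 2: a=-5 b=7177/1299 c=3028/433 d=-7168/1299
  seg 3: a=2 b=3841/1299 c=-4140/433 d=32905/10392
  seg 4: a=-5 b=7037/2598 c=16345/1732 d=-16345/5196
S(11/2) = -1021/866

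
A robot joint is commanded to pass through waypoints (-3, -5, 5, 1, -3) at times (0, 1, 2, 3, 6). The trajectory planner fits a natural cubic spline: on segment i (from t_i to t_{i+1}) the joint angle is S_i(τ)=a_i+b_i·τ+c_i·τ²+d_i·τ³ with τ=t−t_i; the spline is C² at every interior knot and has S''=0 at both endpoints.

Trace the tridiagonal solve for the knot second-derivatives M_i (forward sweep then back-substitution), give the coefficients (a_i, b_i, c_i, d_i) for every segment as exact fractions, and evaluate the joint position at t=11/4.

Δ: Δ0=-2, Δ1=10, Δ2=-4, Δ3=-4/3
row 1: diag=4, rhs=72; c'=1/4, d'=18
row 2: denom=4−1·1/4=15/4; d'=(-84−1·18)/(15/4)=-136/5
row 3: denom=8−1·4/15=116/15; d'=(16−1·-136/5)/(116/15)=162/29
back: M3=162/29
back: M2=-136/5−4/15·162/29=-832/29
back: M1=18−1/4·-832/29=730/29
M: M0=0, M1=730/29, M2=-832/29, M3=162/29, M4=0
seg 0: a=-3, c=M0/2=0, d=(M1−M0)/(6·1)=365/87, b=Δ0−h0·(2M0+M1)/6=-539/87
seg 1: a=-5, c=M1/2=365/29, d=(M2−M1)/(6·1)=-781/87, b=Δ1−h1·(2M1+M2)/6=556/87
seg 2: a=5, c=M2/2=-416/29, d=(M3−M2)/(6·1)=497/87, b=Δ2−h2·(2M2+M3)/6=403/87
seg 3: a=1, c=M3/2=81/29, d=(M4−M3)/(6·3)=-9/29, b=Δ3−h3·(2M3+M4)/6=-602/87
t_q=11/4 → seg 2, τ=3/4; S=5+403/87·τ+-416/29·τ²+497/87·τ³=5225/1856

  seg 0: a=-3 b=-539/87 c=0 d=365/87
  seg 1: a=-5 b=556/87 c=365/29 d=-781/87
  seg 2: a=5 b=403/87 c=-416/29 d=497/87
  seg 3: a=1 b=-602/87 c=81/29 d=-9/29
S(11/4) = 5225/1856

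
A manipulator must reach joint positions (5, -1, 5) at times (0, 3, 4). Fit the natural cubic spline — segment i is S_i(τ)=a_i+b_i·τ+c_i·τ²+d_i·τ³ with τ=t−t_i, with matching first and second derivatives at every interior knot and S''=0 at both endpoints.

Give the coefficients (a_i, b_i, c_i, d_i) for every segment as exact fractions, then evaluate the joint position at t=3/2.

  seg 0: a=5 b=-5 c=0 d=1/3
  seg 1: a=-1 b=4 c=3 d=-1
S(3/2) = -11/8

Δ: Δ0=-2, Δ1=6
row 1: diag=8, rhs=48; c'=1/8, d'=6
back: M1=6
M: M0=0, M1=6, M2=0
seg 0: a=5, c=M0/2=0, d=(M1−M0)/(6·3)=1/3, b=Δ0−h0·(2M0+M1)/6=-5
seg 1: a=-1, c=M1/2=3, d=(M2−M1)/(6·1)=-1, b=Δ1−h1·(2M1+M2)/6=4
t_q=3/2 → seg 0, τ=3/2; S=5+-5·τ+0·τ²+1/3·τ³=-11/8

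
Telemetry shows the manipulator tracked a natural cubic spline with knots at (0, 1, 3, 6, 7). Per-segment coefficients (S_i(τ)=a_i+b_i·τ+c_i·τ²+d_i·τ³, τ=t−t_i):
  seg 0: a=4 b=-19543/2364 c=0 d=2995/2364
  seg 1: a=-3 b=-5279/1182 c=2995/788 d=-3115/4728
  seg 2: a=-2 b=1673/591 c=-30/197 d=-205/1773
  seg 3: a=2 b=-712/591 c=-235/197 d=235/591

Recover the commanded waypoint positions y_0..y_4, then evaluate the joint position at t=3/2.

y_0 = S_0(0) = a_0 = 4
y_1 = S_1(0) = a_1 = -3
y_2 = S_2(0) = a_2 = -2
y_3 = S_3(0) = a_3 = 2
y_4 = S_3(1) = 0
t_q=3/2 is in segment 1 (τ=1/2); S_1(τ)=-55037/12608

y_0=4 y_1=-3 y_2=-2 y_3=2 y_4=0
S(3/2) = -55037/12608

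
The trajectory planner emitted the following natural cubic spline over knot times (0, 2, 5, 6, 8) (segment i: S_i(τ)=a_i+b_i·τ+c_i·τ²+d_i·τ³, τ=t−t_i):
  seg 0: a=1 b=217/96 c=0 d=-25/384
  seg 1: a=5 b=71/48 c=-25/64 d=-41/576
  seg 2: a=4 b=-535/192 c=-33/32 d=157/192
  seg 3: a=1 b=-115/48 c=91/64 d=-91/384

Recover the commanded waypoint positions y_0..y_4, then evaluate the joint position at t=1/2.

y_0=1 y_1=5 y_2=4 y_3=1 y_4=0
S(1/2) = 2173/1024

y_0 = S_0(0) = a_0 = 1
y_1 = S_1(0) = a_1 = 5
y_2 = S_2(0) = a_2 = 4
y_3 = S_3(0) = a_3 = 1
y_4 = S_3(2) = 0
t_q=1/2 is in segment 0 (τ=1/2); S_0(τ)=2173/1024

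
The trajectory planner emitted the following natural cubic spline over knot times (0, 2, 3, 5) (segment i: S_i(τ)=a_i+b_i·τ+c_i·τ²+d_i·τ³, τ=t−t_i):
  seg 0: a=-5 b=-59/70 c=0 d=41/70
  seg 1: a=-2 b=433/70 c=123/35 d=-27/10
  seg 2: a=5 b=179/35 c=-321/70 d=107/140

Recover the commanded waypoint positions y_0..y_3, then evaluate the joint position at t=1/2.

y_0 = S_0(0) = a_0 = -5
y_1 = S_1(0) = a_1 = -2
y_2 = S_2(0) = a_2 = 5
y_3 = S_2(2) = 3
t_q=1/2 is in segment 0 (τ=1/2); S_0(τ)=-599/112

y_0=-5 y_1=-2 y_2=5 y_3=3
S(1/2) = -599/112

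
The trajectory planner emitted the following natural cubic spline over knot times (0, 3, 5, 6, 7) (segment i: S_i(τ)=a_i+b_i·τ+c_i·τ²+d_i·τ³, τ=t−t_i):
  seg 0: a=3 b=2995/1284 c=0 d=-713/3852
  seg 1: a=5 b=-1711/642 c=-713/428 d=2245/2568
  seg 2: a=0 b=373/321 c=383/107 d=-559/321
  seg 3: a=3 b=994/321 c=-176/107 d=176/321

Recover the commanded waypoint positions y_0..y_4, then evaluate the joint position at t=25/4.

y_0=3 y_1=5 y_2=0 y_3=3 y_4=5
S(25/4) = 1575/428

y_0 = S_0(0) = a_0 = 3
y_1 = S_1(0) = a_1 = 5
y_2 = S_2(0) = a_2 = 0
y_3 = S_3(0) = a_3 = 3
y_4 = S_3(1) = 5
t_q=25/4 is in segment 3 (τ=1/4); S_3(τ)=1575/428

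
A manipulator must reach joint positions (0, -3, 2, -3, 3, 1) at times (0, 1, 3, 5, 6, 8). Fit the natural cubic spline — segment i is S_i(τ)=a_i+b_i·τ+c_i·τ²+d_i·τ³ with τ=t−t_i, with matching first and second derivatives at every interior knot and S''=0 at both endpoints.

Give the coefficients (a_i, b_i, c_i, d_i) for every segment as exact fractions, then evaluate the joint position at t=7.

Δ: Δ0=-3, Δ1=5/2, Δ2=-5/2, Δ3=6, Δ4=-1
row 1: diag=6, rhs=33; c'=1/3, d'=11/2
row 2: denom=8−2·1/3=22/3; d'=(-30−2·11/2)/(22/3)=-123/22
row 3: denom=6−2·3/11=60/11; d'=(51−2·-123/22)/(60/11)=57/5
row 4: denom=6−1·11/60=349/60; d'=(-42−1·57/5)/(349/60)=-3204/349
back: M4=-3204/349
back: M3=57/5−11/60·-3204/349=4566/349
back: M2=-123/22−3/11·4566/349=-6393/698
back: M1=11/2−1/3·-6393/698=2985/349
M: M0=0, M1=2985/349, M2=-6393/698, M3=4566/349, M4=-3204/349, M5=0
seg 0: a=0, c=M0/2=0, d=(M1−M0)/(6·1)=995/698, b=Δ0−h0·(2M0+M1)/6=-3089/698
seg 1: a=-3, c=M1/2=2985/698, d=(M2−M1)/(6·2)=-4121/2792, b=Δ1−h1·(2M1+M2)/6=-52/349
seg 2: a=2, c=M2/2=-6393/1396, d=(M3−M2)/(6·2)=5175/2792, b=Δ2−h2·(2M2+M3)/6=-527/698
seg 3: a=-3, c=M3/2=2283/349, d=(M4−M3)/(6·1)=-1295/349, b=Δ3−h3·(2M3+M4)/6=1106/349
seg 4: a=3, c=M4/2=-1602/349, d=(M5−M4)/(6·2)=267/349, b=Δ4−h4·(2M4+M5)/6=1787/349
t_q=7 → seg 4, τ=1; S=3+1787/349·τ+-1602/349·τ²+267/349·τ³=1499/349

  seg 0: a=0 b=-3089/698 c=0 d=995/698
  seg 1: a=-3 b=-52/349 c=2985/698 d=-4121/2792
  seg 2: a=2 b=-527/698 c=-6393/1396 d=5175/2792
  seg 3: a=-3 b=1106/349 c=2283/349 d=-1295/349
  seg 4: a=3 b=1787/349 c=-1602/349 d=267/349
S(7) = 1499/349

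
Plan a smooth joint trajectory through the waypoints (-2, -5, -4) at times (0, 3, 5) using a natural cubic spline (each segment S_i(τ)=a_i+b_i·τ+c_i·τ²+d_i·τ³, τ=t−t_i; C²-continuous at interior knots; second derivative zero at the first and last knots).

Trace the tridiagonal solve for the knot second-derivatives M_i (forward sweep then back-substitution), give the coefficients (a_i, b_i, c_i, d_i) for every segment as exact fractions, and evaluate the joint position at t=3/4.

Δ: Δ0=-1, Δ1=1/2
row 1: diag=10, rhs=9; c'=1/5, d'=9/10
back: M1=9/10
M: M0=0, M1=9/10, M2=0
seg 0: a=-2, c=M0/2=0, d=(M1−M0)/(6·3)=1/20, b=Δ0−h0·(2M0+M1)/6=-29/20
seg 1: a=-5, c=M1/2=9/20, d=(M2−M1)/(6·2)=-3/40, b=Δ1−h1·(2M1+M2)/6=-1/10
t_q=3/4 → seg 0, τ=3/4; S=-2+-29/20·τ+0·τ²+1/20·τ³=-785/256

  seg 0: a=-2 b=-29/20 c=0 d=1/20
  seg 1: a=-5 b=-1/10 c=9/20 d=-3/40
S(3/4) = -785/256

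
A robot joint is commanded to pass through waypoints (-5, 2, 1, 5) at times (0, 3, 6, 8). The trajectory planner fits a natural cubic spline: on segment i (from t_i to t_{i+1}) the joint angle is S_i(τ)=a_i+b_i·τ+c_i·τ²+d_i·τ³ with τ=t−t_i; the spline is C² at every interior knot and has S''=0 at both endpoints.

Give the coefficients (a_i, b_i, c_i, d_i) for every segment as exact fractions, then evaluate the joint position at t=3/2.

  seg 0: a=-5 b=120/37 c=0 d=-101/999
  seg 1: a=2 b=19/37 c=-101/111 d=209/999
  seg 2: a=1 b=26/37 c=36/37 d=-6/37
S(3/2) = -141/296

Δ: Δ0=7/3, Δ1=-1/3, Δ2=2
row 1: diag=12, rhs=-16; c'=1/4, d'=-4/3
row 2: denom=10−3·1/4=37/4; d'=(14−3·-4/3)/(37/4)=72/37
back: M2=72/37
back: M1=-4/3−1/4·72/37=-202/111
M: M0=0, M1=-202/111, M2=72/37, M3=0
seg 0: a=-5, c=M0/2=0, d=(M1−M0)/(6·3)=-101/999, b=Δ0−h0·(2M0+M1)/6=120/37
seg 1: a=2, c=M1/2=-101/111, d=(M2−M1)/(6·3)=209/999, b=Δ1−h1·(2M1+M2)/6=19/37
seg 2: a=1, c=M2/2=36/37, d=(M3−M2)/(6·2)=-6/37, b=Δ2−h2·(2M2+M3)/6=26/37
t_q=3/2 → seg 0, τ=3/2; S=-5+120/37·τ+0·τ²+-101/999·τ³=-141/296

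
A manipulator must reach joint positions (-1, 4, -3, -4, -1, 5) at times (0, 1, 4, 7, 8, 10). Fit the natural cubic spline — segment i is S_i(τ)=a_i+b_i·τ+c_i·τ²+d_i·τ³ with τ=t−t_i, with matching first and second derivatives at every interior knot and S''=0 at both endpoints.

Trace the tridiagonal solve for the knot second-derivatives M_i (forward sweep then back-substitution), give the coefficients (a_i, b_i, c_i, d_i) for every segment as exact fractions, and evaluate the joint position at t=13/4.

Δ: Δ0=5, Δ1=-7/3, Δ2=-1/3, Δ3=3, Δ4=3
row 1: diag=8, rhs=-44; c'=3/8, d'=-11/2
row 2: denom=12−3·3/8=87/8; d'=(12−3·-11/2)/(87/8)=76/29
row 3: denom=8−3·8/29=208/29; d'=(20−3·76/29)/(208/29)=22/13
row 4: denom=6−1·29/208=1219/208; d'=(0−1·22/13)/(1219/208)=-352/1219
back: M4=-352/1219
back: M3=22/13−29/208·-352/1219=2112/1219
back: M2=76/29−8/29·2112/1219=2612/1219
back: M1=-11/2−3/8·2612/1219=-7684/1219
M: M0=0, M1=-7684/1219, M2=2612/1219, M3=2112/1219, M4=-352/1219, M5=0
seg 0: a=-1, c=M0/2=0, d=(M1−M0)/(6·1)=-3842/3657, b=Δ0−h0·(2M0+M1)/6=22127/3657
seg 1: a=4, c=M1/2=-3842/1219, d=(M2−M1)/(6·3)=572/1219, b=Δ1−h1·(2M1+M2)/6=10601/3657
seg 2: a=-3, c=M2/2=1306/1219, d=(M3−M2)/(6·3)=-250/10971, b=Δ2−h2·(2M2+M3)/6=-12223/3657
seg 3: a=-4, c=M3/2=1056/1219, d=(M4−M3)/(6·1)=-1232/3657, b=Δ3−h3·(2M3+M4)/6=9035/3657
seg 4: a=-1, c=M4/2=-176/1219, d=(M5−M4)/(6·2)=88/3657, b=Δ4−h4·(2M4+M5)/6=11675/3657
t_q=13/4 → seg 1, τ=9/4; S=4+10601/3657·τ+-3842/1219·τ²+572/1219·τ³=-1727/19504

  seg 0: a=-1 b=22127/3657 c=0 d=-3842/3657
  seg 1: a=4 b=10601/3657 c=-3842/1219 d=572/1219
  seg 2: a=-3 b=-12223/3657 c=1306/1219 d=-250/10971
  seg 3: a=-4 b=9035/3657 c=1056/1219 d=-1232/3657
  seg 4: a=-1 b=11675/3657 c=-176/1219 d=88/3657
S(13/4) = -1727/19504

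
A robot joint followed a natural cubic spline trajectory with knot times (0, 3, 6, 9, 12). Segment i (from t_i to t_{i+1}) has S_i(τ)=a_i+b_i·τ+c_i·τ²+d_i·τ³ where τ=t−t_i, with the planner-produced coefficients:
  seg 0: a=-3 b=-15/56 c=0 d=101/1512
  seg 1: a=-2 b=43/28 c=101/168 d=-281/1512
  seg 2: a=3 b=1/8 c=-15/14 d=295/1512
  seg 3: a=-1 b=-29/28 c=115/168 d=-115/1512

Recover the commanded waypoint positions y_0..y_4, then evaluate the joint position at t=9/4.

y_0=-3 y_1=-2 y_2=3 y_3=-1 y_4=0
S(9/4) = -1455/512

y_0 = S_0(0) = a_0 = -3
y_1 = S_1(0) = a_1 = -2
y_2 = S_2(0) = a_2 = 3
y_3 = S_3(0) = a_3 = -1
y_4 = S_3(3) = 0
t_q=9/4 is in segment 0 (τ=9/4); S_0(τ)=-1455/512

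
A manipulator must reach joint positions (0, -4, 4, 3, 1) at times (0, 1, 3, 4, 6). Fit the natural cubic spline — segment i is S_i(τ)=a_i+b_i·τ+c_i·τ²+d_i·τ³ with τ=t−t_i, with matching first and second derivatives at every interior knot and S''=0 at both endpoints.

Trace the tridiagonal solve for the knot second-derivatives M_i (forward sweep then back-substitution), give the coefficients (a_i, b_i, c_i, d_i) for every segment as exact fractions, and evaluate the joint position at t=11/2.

  seg 0: a=0 b=-542/93 c=0 d=170/93
  seg 1: a=-4 b=-32/93 c=170/31 d=-154/93
  seg 2: a=4 b=160/93 c=-138/31 d=161/93
  seg 3: a=3 b=-185/93 c=23/31 d=-23/186
S(11/2) = 629/496

Δ: Δ0=-4, Δ1=4, Δ2=-1, Δ3=-1
row 1: diag=6, rhs=48; c'=1/3, d'=8
row 2: denom=6−2·1/3=16/3; d'=(-30−2·8)/(16/3)=-69/8
row 3: denom=6−1·3/16=93/16; d'=(0−1·-69/8)/(93/16)=46/31
back: M3=46/31
back: M2=-69/8−3/16·46/31=-276/31
back: M1=8−1/3·-276/31=340/31
M: M0=0, M1=340/31, M2=-276/31, M3=46/31, M4=0
seg 0: a=0, c=M0/2=0, d=(M1−M0)/(6·1)=170/93, b=Δ0−h0·(2M0+M1)/6=-542/93
seg 1: a=-4, c=M1/2=170/31, d=(M2−M1)/(6·2)=-154/93, b=Δ1−h1·(2M1+M2)/6=-32/93
seg 2: a=4, c=M2/2=-138/31, d=(M3−M2)/(6·1)=161/93, b=Δ2−h2·(2M2+M3)/6=160/93
seg 3: a=3, c=M3/2=23/31, d=(M4−M3)/(6·2)=-23/186, b=Δ3−h3·(2M3+M4)/6=-185/93
t_q=11/2 → seg 3, τ=3/2; S=3+-185/93·τ+23/31·τ²+-23/186·τ³=629/496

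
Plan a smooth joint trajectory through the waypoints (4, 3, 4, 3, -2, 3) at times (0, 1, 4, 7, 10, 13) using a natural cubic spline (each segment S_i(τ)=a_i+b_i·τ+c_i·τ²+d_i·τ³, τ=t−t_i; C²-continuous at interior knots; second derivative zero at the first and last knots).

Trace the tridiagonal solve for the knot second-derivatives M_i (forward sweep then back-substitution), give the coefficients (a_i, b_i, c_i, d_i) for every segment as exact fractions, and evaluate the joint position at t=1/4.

Δ: Δ0=-1, Δ1=1/3, Δ2=-1/3, Δ3=-5/3, Δ4=5/3
row 1: diag=8, rhs=8; c'=3/8, d'=1
row 2: denom=12−3·3/8=87/8; d'=(-4−3·1)/(87/8)=-56/87
row 3: denom=12−3·8/29=324/29; d'=(-8−3·-56/87)/(324/29)=-44/81
row 4: denom=12−3·29/108=403/36; d'=(20−3·-44/81)/(403/36)=2336/1209
back: M4=2336/1209
back: M3=-44/81−29/108·2336/1209=-428/403
back: M2=-56/87−8/29·-428/403=-424/1209
back: M1=1−3/8·-424/1209=456/403
M: M0=0, M1=456/403, M2=-424/1209, M3=-428/403, M4=2336/1209, M5=0
seg 0: a=4, c=M0/2=0, d=(M1−M0)/(6·1)=76/403, b=Δ0−h0·(2M0+M1)/6=-479/403
seg 1: a=3, c=M1/2=228/403, d=(M2−M1)/(6·3)=-896/10881, b=Δ1−h1·(2M1+M2)/6=-251/403
seg 2: a=4, c=M2/2=-212/1209, d=(M3−M2)/(6·3)=-430/10881, b=Δ2−h2·(2M2+M3)/6=17/31
seg 3: a=3, c=M3/2=-214/403, d=(M4−M3)/(6·3)=1810/10881, b=Δ3−h3·(2M3+M4)/6=-633/403
seg 4: a=-2, c=M4/2=1168/1209, d=(M5−M4)/(6·3)=-1168/10881, b=Δ4−h4·(2M4+M5)/6=-107/403
t_q=1/4 → seg 0, τ=1/4; S=4+-479/403·τ+0·τ²+76/403·τ³=23895/6448

  seg 0: a=4 b=-479/403 c=0 d=76/403
  seg 1: a=3 b=-251/403 c=228/403 d=-896/10881
  seg 2: a=4 b=17/31 c=-212/1209 d=-430/10881
  seg 3: a=3 b=-633/403 c=-214/403 d=1810/10881
  seg 4: a=-2 b=-107/403 c=1168/1209 d=-1168/10881
S(1/4) = 23895/6448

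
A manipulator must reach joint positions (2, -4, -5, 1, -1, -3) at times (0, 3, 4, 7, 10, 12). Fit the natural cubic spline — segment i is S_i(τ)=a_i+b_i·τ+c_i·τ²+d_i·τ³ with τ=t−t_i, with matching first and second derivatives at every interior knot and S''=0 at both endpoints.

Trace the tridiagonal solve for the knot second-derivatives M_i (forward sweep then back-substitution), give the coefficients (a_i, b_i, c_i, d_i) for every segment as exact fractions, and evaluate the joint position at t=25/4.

  seg 0: a=2 b=-4570/2091 c=0 d=388/18819
  seg 1: a=-4 b=-3406/2091 c=388/2091 d=309/697
  seg 2: a=-5 b=151/2091 c=3169/2091 d=-5476/18819
  seg 3: a=1 b=161/123 c=-769/697 d=310/2091
  seg 4: a=-1 b=-2735/2091 c=161/697 d=-161/4182
S(25/4) = -1337/2788

Δ: Δ0=-2, Δ1=-1, Δ2=2, Δ3=-2/3, Δ4=-1
row 1: diag=8, rhs=6; c'=1/8, d'=3/4
row 2: denom=8−1·1/8=63/8; d'=(18−1·3/4)/(63/8)=46/21
row 3: denom=12−3·8/21=76/7; d'=(-16−3·46/21)/(76/7)=-79/38
row 4: denom=10−3·21/76=697/76; d'=(-2−3·-79/38)/(697/76)=322/697
back: M4=322/697
back: M3=-79/38−21/76·322/697=-1538/697
back: M2=46/21−8/21·-1538/697=6338/2091
back: M1=3/4−1/8·6338/2091=776/2091
M: M0=0, M1=776/2091, M2=6338/2091, M3=-1538/697, M4=322/697, M5=0
seg 0: a=2, c=M0/2=0, d=(M1−M0)/(6·3)=388/18819, b=Δ0−h0·(2M0+M1)/6=-4570/2091
seg 1: a=-4, c=M1/2=388/2091, d=(M2−M1)/(6·1)=309/697, b=Δ1−h1·(2M1+M2)/6=-3406/2091
seg 2: a=-5, c=M2/2=3169/2091, d=(M3−M2)/(6·3)=-5476/18819, b=Δ2−h2·(2M2+M3)/6=151/2091
seg 3: a=1, c=M3/2=-769/697, d=(M4−M3)/(6·3)=310/2091, b=Δ3−h3·(2M3+M4)/6=161/123
seg 4: a=-1, c=M4/2=161/697, d=(M5−M4)/(6·2)=-161/4182, b=Δ4−h4·(2M4+M5)/6=-2735/2091
t_q=25/4 → seg 2, τ=9/4; S=-5+151/2091·τ+3169/2091·τ²+-5476/18819·τ³=-1337/2788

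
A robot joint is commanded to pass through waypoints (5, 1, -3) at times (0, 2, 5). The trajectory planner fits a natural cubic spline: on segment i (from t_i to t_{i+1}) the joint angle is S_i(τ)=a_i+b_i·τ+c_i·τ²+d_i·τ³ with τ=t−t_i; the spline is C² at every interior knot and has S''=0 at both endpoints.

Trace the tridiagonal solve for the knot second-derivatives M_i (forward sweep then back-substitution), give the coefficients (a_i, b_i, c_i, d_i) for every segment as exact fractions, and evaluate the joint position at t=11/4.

  seg 0: a=5 b=-32/15 c=0 d=1/30
  seg 1: a=1 b=-26/15 c=1/5 d=-1/45
S(11/4) = -63/320

Δ: Δ0=-2, Δ1=-4/3
row 1: diag=10, rhs=4; c'=3/10, d'=2/5
back: M1=2/5
M: M0=0, M1=2/5, M2=0
seg 0: a=5, c=M0/2=0, d=(M1−M0)/(6·2)=1/30, b=Δ0−h0·(2M0+M1)/6=-32/15
seg 1: a=1, c=M1/2=1/5, d=(M2−M1)/(6·3)=-1/45, b=Δ1−h1·(2M1+M2)/6=-26/15
t_q=11/4 → seg 1, τ=3/4; S=1+-26/15·τ+1/5·τ²+-1/45·τ³=-63/320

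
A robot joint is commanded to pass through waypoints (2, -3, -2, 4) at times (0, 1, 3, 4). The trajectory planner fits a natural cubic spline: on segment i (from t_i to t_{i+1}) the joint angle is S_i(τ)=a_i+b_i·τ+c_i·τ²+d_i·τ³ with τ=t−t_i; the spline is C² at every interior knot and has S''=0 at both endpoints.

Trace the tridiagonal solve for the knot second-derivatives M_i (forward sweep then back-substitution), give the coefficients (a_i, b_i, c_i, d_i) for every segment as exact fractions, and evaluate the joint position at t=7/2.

  seg 0: a=2 b=-91/16 c=0 d=11/16
  seg 1: a=-3 b=-29/8 c=33/16 d=0
  seg 2: a=-2 b=37/8 c=33/16 d=-11/16
S(7/2) = 95/128

Δ: Δ0=-5, Δ1=1/2, Δ2=6
row 1: diag=6, rhs=33; c'=1/3, d'=11/2
row 2: denom=6−2·1/3=16/3; d'=(33−2·11/2)/(16/3)=33/8
back: M2=33/8
back: M1=11/2−1/3·33/8=33/8
M: M0=0, M1=33/8, M2=33/8, M3=0
seg 0: a=2, c=M0/2=0, d=(M1−M0)/(6·1)=11/16, b=Δ0−h0·(2M0+M1)/6=-91/16
seg 1: a=-3, c=M1/2=33/16, d=(M2−M1)/(6·2)=0, b=Δ1−h1·(2M1+M2)/6=-29/8
seg 2: a=-2, c=M2/2=33/16, d=(M3−M2)/(6·1)=-11/16, b=Δ2−h2·(2M2+M3)/6=37/8
t_q=7/2 → seg 2, τ=1/2; S=-2+37/8·τ+33/16·τ²+-11/16·τ³=95/128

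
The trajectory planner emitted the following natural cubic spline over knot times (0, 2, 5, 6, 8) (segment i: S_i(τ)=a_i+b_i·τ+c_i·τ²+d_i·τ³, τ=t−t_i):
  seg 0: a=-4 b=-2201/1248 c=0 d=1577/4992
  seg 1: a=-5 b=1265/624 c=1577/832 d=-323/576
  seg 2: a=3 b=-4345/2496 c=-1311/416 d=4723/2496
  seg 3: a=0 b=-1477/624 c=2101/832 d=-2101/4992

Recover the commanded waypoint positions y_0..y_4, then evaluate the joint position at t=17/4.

y_0 = S_0(0) = a_0 = -4
y_1 = S_1(0) = a_1 = -5
y_2 = S_2(0) = a_2 = 3
y_3 = S_3(0) = a_3 = 0
y_4 = S_3(2) = 2
t_q=17/4 is in segment 1 (τ=9/4); S_1(τ)=147469/53248

y_0=-4 y_1=-5 y_2=3 y_3=0 y_4=2
S(17/4) = 147469/53248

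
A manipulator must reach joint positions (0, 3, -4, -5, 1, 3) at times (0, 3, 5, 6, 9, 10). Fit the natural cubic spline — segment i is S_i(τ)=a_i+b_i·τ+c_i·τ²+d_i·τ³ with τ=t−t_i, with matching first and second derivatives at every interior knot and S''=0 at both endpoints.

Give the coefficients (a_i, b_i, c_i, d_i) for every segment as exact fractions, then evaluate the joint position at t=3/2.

Δ: Δ0=1, Δ1=-7/2, Δ2=-1, Δ3=2, Δ4=2
row 1: diag=10, rhs=-27; c'=1/5, d'=-27/10
row 2: denom=6−2·1/5=28/5; d'=(15−2·-27/10)/(28/5)=51/14
row 3: denom=8−1·5/28=219/28; d'=(18−1·51/14)/(219/28)=134/73
row 4: denom=8−3·28/73=500/73; d'=(0−3·134/73)/(500/73)=-201/250
back: M4=-201/250
back: M3=134/73−28/73·-201/250=268/125
back: M2=51/14−5/28·268/125=163/50
back: M1=-27/10−1/5·163/50=-419/125
M: M0=0, M1=-419/125, M2=163/50, M3=268/125, M4=-201/250, M5=0
seg 0: a=0, c=M0/2=0, d=(M1−M0)/(6·3)=-419/2250, b=Δ0−h0·(2M0+M1)/6=669/250
seg 1: a=3, c=M1/2=-419/250, d=(M2−M1)/(6·2)=551/1000, b=Δ1−h1·(2M1+M2)/6=-294/125
seg 2: a=-4, c=M2/2=163/100, d=(M3−M2)/(6·1)=-93/500, b=Δ2−h2·(2M2+M3)/6=-611/250
seg 3: a=-5, c=M3/2=134/125, d=(M4−M3)/(6·3)=-737/4500, b=Δ3−h3·(2M3+M4)/6=129/500
seg 4: a=1, c=M4/2=-201/500, d=(M5−M4)/(6·1)=67/500, b=Δ4−h4·(2M4+M5)/6=567/250
t_q=3/2 → seg 0, τ=3/2; S=0+669/250·τ+0·τ²+-419/2250·τ³=6771/2000

  seg 0: a=0 b=669/250 c=0 d=-419/2250
  seg 1: a=3 b=-294/125 c=-419/250 d=551/1000
  seg 2: a=-4 b=-611/250 c=163/100 d=-93/500
  seg 3: a=-5 b=129/500 c=134/125 d=-737/4500
  seg 4: a=1 b=567/250 c=-201/500 d=67/500
S(3/2) = 6771/2000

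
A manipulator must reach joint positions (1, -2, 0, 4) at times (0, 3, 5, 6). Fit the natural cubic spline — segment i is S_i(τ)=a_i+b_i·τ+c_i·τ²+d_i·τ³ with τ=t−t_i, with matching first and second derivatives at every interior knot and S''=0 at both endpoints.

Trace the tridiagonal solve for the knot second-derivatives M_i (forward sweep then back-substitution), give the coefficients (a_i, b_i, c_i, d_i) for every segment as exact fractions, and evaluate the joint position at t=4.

  seg 0: a=1 b=-37/28 c=0 d=1/28
  seg 1: a=-2 b=-5/14 c=9/28 d=5/28
  seg 2: a=0 b=43/14 c=39/28 d=-13/28
S(4) = -13/7

Δ: Δ0=-1, Δ1=1, Δ2=4
row 1: diag=10, rhs=12; c'=1/5, d'=6/5
row 2: denom=6−2·1/5=28/5; d'=(18−2·6/5)/(28/5)=39/14
back: M2=39/14
back: M1=6/5−1/5·39/14=9/14
M: M0=0, M1=9/14, M2=39/14, M3=0
seg 0: a=1, c=M0/2=0, d=(M1−M0)/(6·3)=1/28, b=Δ0−h0·(2M0+M1)/6=-37/28
seg 1: a=-2, c=M1/2=9/28, d=(M2−M1)/(6·2)=5/28, b=Δ1−h1·(2M1+M2)/6=-5/14
seg 2: a=0, c=M2/2=39/28, d=(M3−M2)/(6·1)=-13/28, b=Δ2−h2·(2M2+M3)/6=43/14
t_q=4 → seg 1, τ=1; S=-2+-5/14·τ+9/28·τ²+5/28·τ³=-13/7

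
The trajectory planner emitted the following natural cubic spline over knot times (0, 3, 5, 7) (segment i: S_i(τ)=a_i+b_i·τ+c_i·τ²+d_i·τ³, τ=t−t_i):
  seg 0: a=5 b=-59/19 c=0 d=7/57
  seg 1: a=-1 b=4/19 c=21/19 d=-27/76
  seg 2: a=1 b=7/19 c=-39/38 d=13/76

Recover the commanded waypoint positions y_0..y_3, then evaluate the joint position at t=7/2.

y_0 = S_0(0) = a_0 = 5
y_1 = S_1(0) = a_1 = -1
y_2 = S_2(0) = a_2 = 1
y_3 = S_2(2) = -1
t_q=7/2 is in segment 1 (τ=1/2); S_1(τ)=-403/608

y_0=5 y_1=-1 y_2=1 y_3=-1
S(7/2) = -403/608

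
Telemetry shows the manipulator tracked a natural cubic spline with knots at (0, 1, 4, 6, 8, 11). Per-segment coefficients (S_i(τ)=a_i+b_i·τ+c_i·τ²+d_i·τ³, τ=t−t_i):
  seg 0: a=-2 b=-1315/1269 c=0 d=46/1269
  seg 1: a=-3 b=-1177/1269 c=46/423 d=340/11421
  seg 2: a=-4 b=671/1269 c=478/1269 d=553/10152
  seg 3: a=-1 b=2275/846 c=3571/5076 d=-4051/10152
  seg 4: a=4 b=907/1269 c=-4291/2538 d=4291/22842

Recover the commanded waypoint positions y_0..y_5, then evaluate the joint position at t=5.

y_0=-2 y_1=-3 y_2=-4 y_3=-1 y_4=4 y_5=-4
S(5) = -30863/10152

y_0 = S_0(0) = a_0 = -2
y_1 = S_1(0) = a_1 = -3
y_2 = S_2(0) = a_2 = -4
y_3 = S_3(0) = a_3 = -1
y_4 = S_4(0) = a_4 = 4
y_5 = S_4(3) = -4
t_q=5 is in segment 2 (τ=1); S_2(τ)=-30863/10152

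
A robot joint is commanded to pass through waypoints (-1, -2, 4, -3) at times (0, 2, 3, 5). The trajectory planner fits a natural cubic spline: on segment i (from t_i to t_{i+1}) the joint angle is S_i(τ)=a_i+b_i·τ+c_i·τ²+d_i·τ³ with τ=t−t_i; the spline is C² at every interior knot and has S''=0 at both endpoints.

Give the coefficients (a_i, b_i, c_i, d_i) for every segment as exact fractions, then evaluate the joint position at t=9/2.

  seg 0: a=-1 b=-229/70 c=0 d=97/140
  seg 1: a=-2 b=353/70 c=291/70 d=-16/5
  seg 2: a=4 b=263/70 c=-381/70 d=127/140
S(9/2) = 101/224

Δ: Δ0=-1/2, Δ1=6, Δ2=-7/2
row 1: diag=6, rhs=39; c'=1/6, d'=13/2
row 2: denom=6−1·1/6=35/6; d'=(-57−1·13/2)/(35/6)=-381/35
back: M2=-381/35
back: M1=13/2−1/6·-381/35=291/35
M: M0=0, M1=291/35, M2=-381/35, M3=0
seg 0: a=-1, c=M0/2=0, d=(M1−M0)/(6·2)=97/140, b=Δ0−h0·(2M0+M1)/6=-229/70
seg 1: a=-2, c=M1/2=291/70, d=(M2−M1)/(6·1)=-16/5, b=Δ1−h1·(2M1+M2)/6=353/70
seg 2: a=4, c=M2/2=-381/70, d=(M3−M2)/(6·2)=127/140, b=Δ2−h2·(2M2+M3)/6=263/70
t_q=9/2 → seg 2, τ=3/2; S=4+263/70·τ+-381/70·τ²+127/140·τ³=101/224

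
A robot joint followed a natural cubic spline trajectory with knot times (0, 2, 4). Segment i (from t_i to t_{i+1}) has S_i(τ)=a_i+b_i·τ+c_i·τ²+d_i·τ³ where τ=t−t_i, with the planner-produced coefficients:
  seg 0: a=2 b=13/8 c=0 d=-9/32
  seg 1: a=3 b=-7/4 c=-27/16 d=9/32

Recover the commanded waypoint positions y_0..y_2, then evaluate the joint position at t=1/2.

y_0=2 y_1=3 y_2=-5
S(1/2) = 711/256

y_0 = S_0(0) = a_0 = 2
y_1 = S_1(0) = a_1 = 3
y_2 = S_1(2) = -5
t_q=1/2 is in segment 0 (τ=1/2); S_0(τ)=711/256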